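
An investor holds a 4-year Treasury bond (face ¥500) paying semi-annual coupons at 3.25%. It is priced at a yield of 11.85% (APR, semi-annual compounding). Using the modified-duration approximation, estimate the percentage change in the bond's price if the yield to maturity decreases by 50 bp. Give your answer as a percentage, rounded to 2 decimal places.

+1.76%

Periodic yield y = 0.05925. Modified duration first:
  t   CF        PV=CF/(1+0.05925)^t    t·PV
  1        8.125         7.6705         7.6705
  2        8.125         7.2415        14.4829
  3        8.125         6.8364        20.5092
  4        8.125         6.4540        25.8160
  5        8.125         6.0930        30.4650
  6        8.125         5.7522        34.5131
  7        8.125         5.4304        38.0130
  8      508.125       320.6142     2,564.9138
  Σ                    366.0922     2,736.3835
P = 366.0922; D_Mac = 7.47457 half-year periods = 3.73729 yrs; D_mod = 3.73729/(1+0.05925) = 3.52824 yrs.
ΔP/P ≈ -D_mod · Δy = -3.52824 × (-0.005) = +0.017641 = +1.7641%.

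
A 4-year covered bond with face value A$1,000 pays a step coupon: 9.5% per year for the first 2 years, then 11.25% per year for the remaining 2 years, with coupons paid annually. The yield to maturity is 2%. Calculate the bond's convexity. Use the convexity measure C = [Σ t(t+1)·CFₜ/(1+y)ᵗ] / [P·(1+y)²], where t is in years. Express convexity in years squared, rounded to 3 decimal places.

With y = 0.02:
  t   CF        PV=CF/(1+0.02)^t    t·PV        t(t+1)·PV
  1        95.00        93.1373        93.1373         186.2745
  2        95.00        91.3110       182.6221         547.8662
  3       112.50       106.0113       318.0338       1,272.1352
  4     1,112.50     1,027.7780     4,111.1121      20,555.5607
  Σ                  1,318.2376     4,704.9053      22,561.8366
P = 1,318.2376.
Convexity = Σ t(t+1)·PV / [P·(1+y)²] = 22,561.8366 / (1,318.2376 × 1.040400) = 16.45055.

16.451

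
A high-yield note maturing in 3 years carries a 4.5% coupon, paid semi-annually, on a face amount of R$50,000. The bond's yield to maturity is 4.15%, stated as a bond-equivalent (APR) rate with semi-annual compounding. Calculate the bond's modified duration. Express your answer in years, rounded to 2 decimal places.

2.78 years

Periodic yield y = 0.02075. First find Macaulay duration:
  t   CF        PV=CF/(1+0.02075)^t    t·PV
  1     1,125.00     1,102.1308     1,102.1308
  2     1,125.00     1,079.7265     2,159.4529
  3     1,125.00     1,057.7776     3,173.3327
  4     1,125.00     1,036.2749     4,145.0995
  5     1,125.00     1,015.2093     5,076.0464
  6    51,125.00    45,197.7681   271,186.6085
  Σ                 50,488.8871   286,842.6709
P = 50,488.8871; Macaulay duration = 286,842.6709 / 50,488.8871 = 5.68130 half-year periods = 2.84065 years.
Modified duration = D_Mac / (1 + y) = 2.84065 / 1.02075 = 2.78291 years.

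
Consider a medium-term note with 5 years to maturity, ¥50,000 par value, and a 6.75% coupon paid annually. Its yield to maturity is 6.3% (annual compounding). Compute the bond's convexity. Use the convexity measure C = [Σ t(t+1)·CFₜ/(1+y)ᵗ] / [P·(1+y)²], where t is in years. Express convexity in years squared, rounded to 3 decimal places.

22.422

With y = 0.063:
  t   CF        PV=CF/(1+0.063)^t    t·PV        t(t+1)·PV
  1     3,375.00     3,174.9765     3,174.9765       6,349.9530
  2     3,375.00     2,986.8076     5,973.6152      17,920.8456
  3     3,375.00     2,809.7908     8,429.3724      33,717.4894
  4     3,375.00     2,643.2651    10,573.0603      52,865.3017
  5    53,375.00    39,325.2566   196,626.2831   1,179,757.6988
  Σ                 50,940.0966   224,777.3075   1,290,611.2885
P = 50,940.0966.
Convexity = Σ t(t+1)·PV / [P·(1+y)²] = 1,290,611.2885 / (50,940.0966 × 1.129969) = 22.42173.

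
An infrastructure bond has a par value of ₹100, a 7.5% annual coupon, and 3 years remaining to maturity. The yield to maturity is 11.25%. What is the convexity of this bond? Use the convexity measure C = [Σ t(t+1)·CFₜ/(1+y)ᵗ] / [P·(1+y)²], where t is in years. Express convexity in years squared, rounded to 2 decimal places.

8.77

With y = 0.1125:
  t   CF        PV=CF/(1+0.1125)^t    t·PV        t(t+1)·PV
  1         7.50         6.7416         6.7416          13.4831
  2         7.50         6.0598        12.1197          36.3590
  3       107.50        78.0744       234.2231         936.8923
  Σ                     90.8758       253.0843         986.7345
P = 90.8758.
Convexity = Σ t(t+1)·PV / [P·(1+y)²] = 986.7345 / (90.8758 × 1.237656) = 8.77308.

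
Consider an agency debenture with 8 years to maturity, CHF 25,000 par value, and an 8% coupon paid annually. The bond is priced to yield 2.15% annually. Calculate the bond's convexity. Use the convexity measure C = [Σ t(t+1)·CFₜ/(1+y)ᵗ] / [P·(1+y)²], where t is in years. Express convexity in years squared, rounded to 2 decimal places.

52.13

With y = 0.0215:
  t   CF        PV=CF/(1+0.0215)^t    t·PV        t(t+1)·PV
  1     2,000.00     1,957.9050     1,957.9050       3,915.8101
  2     2,000.00     1,916.6961     3,833.3922      11,500.1765
  3     2,000.00     1,876.3545     5,629.0634      22,516.2535
  4     2,000.00     1,836.8619     7,347.4477      36,737.2385
  5     2,000.00     1,798.2006     8,991.0031      53,946.0183
  6     2,000.00     1,760.3530    10,562.1181      73,934.8269
  7     2,000.00     1,723.3020    12,063.1142      96,504.9135
  8    27,000.00    22,774.9167   182,199.3333   1,639,793.9994
  Σ                 35,644.5898   232,583.3769   1,938,849.2366
P = 35,644.5898.
Convexity = Σ t(t+1)·PV / [P·(1+y)²] = 1,938,849.2366 / (35,644.5898 × 1.043462) = 52.12831.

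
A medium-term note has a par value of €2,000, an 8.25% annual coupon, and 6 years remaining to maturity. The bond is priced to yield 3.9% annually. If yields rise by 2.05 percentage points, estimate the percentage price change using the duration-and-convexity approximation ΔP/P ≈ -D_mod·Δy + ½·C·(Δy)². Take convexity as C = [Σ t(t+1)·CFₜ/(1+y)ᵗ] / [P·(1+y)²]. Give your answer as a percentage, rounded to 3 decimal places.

With y = 0.039:
  t   CF        PV=CF/(1+0.039)^t    t·PV        t(t+1)·PV
  1       165.00       158.8065       158.8065         317.6131
  2       165.00       152.8456       305.6911         917.0734
  3       165.00       147.1083       441.3250       1,765.3001
  4       165.00       141.5865       566.3459       2,831.7294
  5       165.00       136.2719       681.3593       4,088.1560
  6     2,165.00     1,720.9356    10,325.6135      72,279.2946
  Σ                  2,457.5544    12,479.1414      82,199.1667
P = 2,457.5544; D_Mac = 5.07787 yrs; D_mod = 4.88727 yrs; C = 30.98369.
Duration effect: -4.88727 × (+0.0205) = -0.100189
Convexity effect: 0.5 × 30.98369 × (0.0205)² = +0.0065104
ΔP/P ≈ -0.100189 + 0.0065104 = -0.093679 = -9.3679%.

-9.368%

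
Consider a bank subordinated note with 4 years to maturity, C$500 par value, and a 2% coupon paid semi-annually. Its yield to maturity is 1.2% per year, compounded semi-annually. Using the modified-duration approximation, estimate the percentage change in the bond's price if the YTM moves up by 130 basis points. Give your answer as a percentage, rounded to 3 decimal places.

-4.997%

Periodic yield y = 0.006. Modified duration first:
  t   CF        PV=CF/(1+0.006)^t    t·PV
  1         5.00         4.9702         4.9702
  2         5.00         4.9405         9.8811
  3         5.00         4.9111        14.7332
  4         5.00         4.8818        19.5271
  5         5.00         4.8527        24.2633
  6         5.00         4.8237        28.9423
  7         5.00         4.7950        33.5647
  8       505.00       481.4016     3,851.2128
  Σ                    515.5765     3,987.0947
P = 515.5765; D_Mac = 7.73327 half-year periods = 3.86664 yrs; D_mod = 3.86664/(1+0.006) = 3.84358 yrs.
ΔP/P ≈ -D_mod · Δy = -3.84358 × (+0.013) = -0.049966 = -4.9966%.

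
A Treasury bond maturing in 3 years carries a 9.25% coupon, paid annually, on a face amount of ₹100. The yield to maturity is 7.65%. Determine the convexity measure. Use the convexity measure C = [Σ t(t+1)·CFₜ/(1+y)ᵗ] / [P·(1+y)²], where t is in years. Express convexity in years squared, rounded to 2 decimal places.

With y = 0.0765:
  t   CF        PV=CF/(1+0.0765)^t    t·PV        t(t+1)·PV
  1         9.25         8.5927         8.5927          17.1853
  2         9.25         7.9820        15.9641          47.8922
  3       109.25        87.5748       262.7245       1,050.8981
  Σ                    104.1495       287.2812       1,115.9756
P = 104.1495.
Convexity = Σ t(t+1)·PV / [P·(1+y)²] = 1,115.9756 / (104.1495 × 1.158852) = 9.24633.

9.25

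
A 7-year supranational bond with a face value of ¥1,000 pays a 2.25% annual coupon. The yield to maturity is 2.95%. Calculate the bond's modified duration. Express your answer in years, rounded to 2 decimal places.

6.35 years

Periodic yield y = 0.0295. First find Macaulay duration:
  t   CF        PV=CF/(1+0.0295)^t    t·PV
  1        22.50        21.8553        21.8553
  2        22.50        21.2290        42.4580
  3        22.50        20.6207        61.8621
  4        22.50        20.0298        80.1193
  5        22.50        19.4559        97.2794
  6        22.50        18.8984       113.3902
  7     1,022.50       834.2167     5,839.5166
  Σ                    956.3057     6,256.4809
P = 956.3057; Macaulay duration = 6,256.4809 / 956.3057 = 6.54234 years.
Modified duration = D_Mac / (1 + y) = 6.54234 / 1.0295 = 6.35488 years.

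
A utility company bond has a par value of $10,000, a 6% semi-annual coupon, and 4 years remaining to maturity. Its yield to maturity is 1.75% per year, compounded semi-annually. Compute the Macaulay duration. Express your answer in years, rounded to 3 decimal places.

Periodic yield y = 0.00875. Discount each cash flow and weight by its period:
  t   CF        PV=CF/(1+0.00875)^t    t·PV
  1       300.00       297.3978       297.3978
  2       300.00       294.8181       589.6362
  3       300.00       292.2608       876.7825
  4       300.00       289.7257     1,158.9029
  5       300.00       287.2126     1,436.0631
  6       300.00       284.7213     1,708.3278
  7       300.00       282.2516     1,975.7612
  8    10,300.00     9,606.5809    76,852.6469
  Σ                 11,634.9688    84,895.5185
Price P = Σ PV = 11,634.9688.
Macaulay duration = Σ(t·PV) / P = 84,895.5185 / 11,634.9688 = 7.29658 half-year periods.
In years: 7.29658 / 2 = 3.64829 years.

3.648 years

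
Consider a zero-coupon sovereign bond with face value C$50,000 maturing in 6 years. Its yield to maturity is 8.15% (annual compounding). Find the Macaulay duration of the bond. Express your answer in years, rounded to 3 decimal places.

A zero-coupon bond has a single cash flow at maturity, so its Macaulay duration equals its maturity: 6 years.

6.000 years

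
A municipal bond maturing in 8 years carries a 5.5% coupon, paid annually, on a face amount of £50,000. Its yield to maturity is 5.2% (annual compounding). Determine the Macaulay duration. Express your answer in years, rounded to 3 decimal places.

Periodic yield y = 0.052. Discount each cash flow and weight by its year:
  t   CF        PV=CF/(1+0.052)^t    t·PV
  1     2,750.00     2,614.0684     2,614.0684
  2     2,750.00     2,484.8559     4,969.7119
  3     2,750.00     2,362.0304     7,086.0911
  4     2,750.00     2,245.2760     8,981.1040
  5     2,750.00     2,134.2928    10,671.4639
  6     2,750.00     2,028.7954    12,172.7725
  7     2,750.00     1,928.5128    13,499.5893
  8    52,750.00    35,163.8603   281,310.8820
  Σ                 50,961.6919   341,305.6831
Price P = Σ PV = 50,961.6919.
Macaulay duration = Σ(t·PV) / P = 341,305.6831 / 50,961.6919 = 6.69730 years.

6.697 years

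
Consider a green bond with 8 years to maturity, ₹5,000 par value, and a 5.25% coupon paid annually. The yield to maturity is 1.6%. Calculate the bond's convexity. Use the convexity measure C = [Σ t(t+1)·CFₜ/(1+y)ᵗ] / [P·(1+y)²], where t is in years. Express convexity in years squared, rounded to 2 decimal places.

With y = 0.016:
  t   CF        PV=CF/(1+0.016)^t    t·PV        t(t+1)·PV
  1       262.50       258.3661       258.3661         516.7323
  2       262.50       254.2974       508.5948       1,525.7843
  3       262.50       250.2927       750.8781       3,003.5124
  4       262.50       246.3511       985.4043       4,927.0217
  5       262.50       242.4715     1,212.3577       7,274.1462
  6       262.50       238.6531     1,431.9185      10,023.4297
  7       262.50       234.8948     1,644.2634      13,154.1073
  8     5,262.50     4,634.9222    37,079.3773     333,714.3958
  Σ                  6,360.2489    43,871.1603     374,139.1296
P = 6,360.2489.
Convexity = Σ t(t+1)·PV / [P·(1+y)²] = 374,139.1296 / (6,360.2489 × 1.032256) = 56.98645.

56.99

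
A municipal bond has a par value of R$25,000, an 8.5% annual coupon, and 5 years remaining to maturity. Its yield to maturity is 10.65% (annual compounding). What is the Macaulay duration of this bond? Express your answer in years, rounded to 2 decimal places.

Periodic yield y = 0.1065. Discount each cash flow and weight by its year:
  t   CF        PV=CF/(1+0.1065)^t    t·PV
  1     2,125.00     1,920.4700     1,920.4700
  2     2,125.00     1,735.6258     3,471.2516
  3     2,125.00     1,568.5728     4,705.7184
  4     2,125.00     1,417.5986     5,670.3942
  5    27,125.00    16,353.5731    81,767.8653
  Σ                 22,995.8402    97,535.6995
Price P = Σ PV = 22,995.8402.
Macaulay duration = Σ(t·PV) / P = 97,535.6995 / 22,995.8402 = 4.24145 years.

4.24 years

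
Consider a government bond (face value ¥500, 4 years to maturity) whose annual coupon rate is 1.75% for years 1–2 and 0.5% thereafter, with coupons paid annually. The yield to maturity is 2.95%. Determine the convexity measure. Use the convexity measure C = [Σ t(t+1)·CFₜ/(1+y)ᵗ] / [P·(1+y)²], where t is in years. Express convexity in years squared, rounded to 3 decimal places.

18.290

With y = 0.0295:
  t   CF        PV=CF/(1+0.0295)^t    t·PV        t(t+1)·PV
  1         8.75         8.4993         8.4993          16.9985
  2         8.75         8.2557        16.5115          49.5344
  3         2.50         2.2912         6.8736          27.4943
  4       502.50       447.3327     1,789.3309       8,946.6543
  Σ                    466.3789     1,821.2152       9,040.6815
P = 466.3789.
Convexity = Σ t(t+1)·PV / [P·(1+y)²] = 9,040.6815 / (466.3789 × 1.059870) = 18.28983.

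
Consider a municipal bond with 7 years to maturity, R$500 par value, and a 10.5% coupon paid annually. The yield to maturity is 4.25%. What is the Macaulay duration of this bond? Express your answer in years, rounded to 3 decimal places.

Periodic yield y = 0.0425. Discount each cash flow and weight by its year:
  t   CF        PV=CF/(1+0.0425)^t    t·PV
  1        52.50        50.3597        50.3597
  2        52.50        48.3067        96.6134
  3        52.50        46.3373       139.0120
  4        52.50        44.4483       177.7932
  5        52.50        42.6362       213.1812
  6        52.50        40.8981       245.3885
  7       552.50       412.8572     2,890.0002
  Σ                    685.8435     3,812.3482
Price P = Σ PV = 685.8435.
Macaulay duration = Σ(t·PV) / P = 3,812.3482 / 685.8435 = 5.55863 years.

5.559 years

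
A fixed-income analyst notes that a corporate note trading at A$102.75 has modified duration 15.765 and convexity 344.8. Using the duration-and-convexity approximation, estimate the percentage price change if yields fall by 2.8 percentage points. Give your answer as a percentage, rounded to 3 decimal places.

+57.658%

Duration effect: -D_mod·Δy = -15.765 × (-0.028) = +0.441420
Convexity effect: ½·C·(Δy)² = 0.5 × 344.8 × (-0.028)² = +0.1351616
ΔP/P ≈ +0.441420 + 0.1351616 = +0.5765816
= +57.65816%.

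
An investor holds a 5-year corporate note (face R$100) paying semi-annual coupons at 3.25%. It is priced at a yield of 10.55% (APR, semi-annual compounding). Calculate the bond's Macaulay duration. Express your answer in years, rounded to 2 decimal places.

4.58 years

Periodic yield y = 0.05275. Discount each cash flow and weight by its period:
  t   CF        PV=CF/(1+0.05275)^t    t·PV
  1        1.625         1.5436         1.5436
  2        1.625         1.4662         2.9325
  3        1.625         1.3928         4.1783
  4        1.625         1.3230         5.2919
  5        1.625         1.2567         6.2834
  6        1.625         1.1937         7.1623
  7        1.625         1.1339         7.9373
  8        1.625         1.0771         8.6167
  9        1.625         1.0231         9.2081
  10     101.625        60.7782       607.7823
  Σ                     72.1883       660.9364
Price P = Σ PV = 72.1883.
Macaulay duration = Σ(t·PV) / P = 660.9364 / 72.1883 = 9.15573 half-year periods.
In years: 9.15573 / 2 = 4.57786 years.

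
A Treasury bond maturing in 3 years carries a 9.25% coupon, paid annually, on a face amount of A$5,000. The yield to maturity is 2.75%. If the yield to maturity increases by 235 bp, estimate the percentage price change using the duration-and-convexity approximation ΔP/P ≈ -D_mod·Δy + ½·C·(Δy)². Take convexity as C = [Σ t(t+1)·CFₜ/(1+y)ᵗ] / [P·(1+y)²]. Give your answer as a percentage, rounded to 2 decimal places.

-6.06%

With y = 0.0275:
  t   CF        PV=CF/(1+0.0275)^t    t·PV        t(t+1)·PV
  1       462.50       450.1217       450.1217         900.2433
  2       462.50       438.0746       876.1492       2,628.4476
  3     5,462.50     5,035.5389    15,106.6168      60,426.4672
  Σ                  5,923.7352    16,432.8877      63,955.1582
P = 5,923.7352; D_Mac = 2.77408 yrs; D_mod = 2.69983 yrs; C = 10.22625.
Duration effect: -2.69983 × (+0.0235) = -0.063446
Convexity effect: 0.5 × 10.22625 × (0.0235)² = +0.0028237
ΔP/P ≈ -0.063446 + 0.0028237 = -0.060622 = -6.0622%.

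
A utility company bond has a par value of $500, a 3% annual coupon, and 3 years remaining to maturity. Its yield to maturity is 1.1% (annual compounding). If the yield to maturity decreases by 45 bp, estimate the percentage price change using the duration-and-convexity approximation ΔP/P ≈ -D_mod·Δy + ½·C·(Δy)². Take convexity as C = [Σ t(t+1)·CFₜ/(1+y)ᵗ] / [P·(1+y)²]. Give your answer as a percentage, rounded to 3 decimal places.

+1.309%

With y = 0.011:
  t   CF        PV=CF/(1+0.011)^t    t·PV        t(t+1)·PV
  1        15.00        14.8368        14.8368          29.6736
  2        15.00        14.6754        29.3507          88.0522
  3       515.00       498.3721     1,495.1164       5,980.4658
  Σ                    527.8843     1,539.3040       6,098.1915
P = 527.8843; D_Mac = 2.91599 yrs; D_mod = 2.88426 yrs; C = 11.30212.
Duration effect: -2.88426 × (-0.0045) = +0.012979
Convexity effect: 0.5 × 11.30212 × (-0.0045)² = +0.0001144
ΔP/P ≈ +0.012979 + 0.0001144 = +0.013094 = +1.3094%.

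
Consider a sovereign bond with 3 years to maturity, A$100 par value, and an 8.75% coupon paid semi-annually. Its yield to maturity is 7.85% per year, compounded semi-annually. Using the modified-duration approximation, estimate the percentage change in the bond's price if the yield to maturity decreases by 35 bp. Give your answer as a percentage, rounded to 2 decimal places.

Periodic yield y = 0.03925. Modified duration first:
  t   CF        PV=CF/(1+0.03925)^t    t·PV
  1        4.375         4.2098         4.2098
  2        4.375         4.0508         8.1015
  3        4.375         3.8978        11.6934
  4        4.375         3.7506        15.0023
  5        4.375         3.6089        18.0446
  6      104.375        82.8469       497.0814
  Σ                    102.3647       554.1330
P = 102.3647; D_Mac = 5.41332 half-year periods = 2.70666 yrs; D_mod = 2.70666/(1+0.03925) = 2.60444 yrs.
ΔP/P ≈ -D_mod · Δy = -2.60444 × (-0.0035) = +0.009116 = +0.9116%.

+0.91%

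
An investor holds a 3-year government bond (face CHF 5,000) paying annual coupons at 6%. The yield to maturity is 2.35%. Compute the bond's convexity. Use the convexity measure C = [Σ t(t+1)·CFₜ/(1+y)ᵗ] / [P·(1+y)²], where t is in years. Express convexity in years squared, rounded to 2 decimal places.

10.65

With y = 0.0235:
  t   CF        PV=CF/(1+0.0235)^t    t·PV        t(t+1)·PV
  1       300.00       293.1119       293.1119         586.2237
  2       300.00       286.3819       572.7638       1,718.2914
  3     5,300.00     4,943.2472    14,829.7416      59,318.9663
  Σ                  5,522.7410    15,695.6172      61,623.4815
P = 5,522.7410.
Convexity = Σ t(t+1)·PV / [P·(1+y)²] = 61,623.4815 / (5,522.7410 × 1.047552) = 10.65162.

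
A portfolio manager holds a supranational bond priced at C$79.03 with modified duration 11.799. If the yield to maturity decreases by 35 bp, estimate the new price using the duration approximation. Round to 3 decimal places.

C$82.294

Duration approximation: ΔP/P ≈ -D_mod · Δy = -11.799 × (-0.0035) = +0.0412965.
New price ≈ 79.03 × (1 + 0.0412965) = 82.293662395.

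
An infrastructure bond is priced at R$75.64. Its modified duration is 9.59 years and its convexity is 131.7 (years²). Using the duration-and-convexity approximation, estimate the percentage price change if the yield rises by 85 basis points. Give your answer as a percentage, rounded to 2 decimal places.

Duration effect: -D_mod·Δy = -9.59 × (+0.0085) = -0.081515
Convexity effect: ½·C·(Δy)² = 0.5 × 131.7 × (0.0085)² = +0.0047576625
ΔP/P ≈ -0.081515 + 0.0047576625 = -0.0767573375
= -7.67573375%.

-7.68%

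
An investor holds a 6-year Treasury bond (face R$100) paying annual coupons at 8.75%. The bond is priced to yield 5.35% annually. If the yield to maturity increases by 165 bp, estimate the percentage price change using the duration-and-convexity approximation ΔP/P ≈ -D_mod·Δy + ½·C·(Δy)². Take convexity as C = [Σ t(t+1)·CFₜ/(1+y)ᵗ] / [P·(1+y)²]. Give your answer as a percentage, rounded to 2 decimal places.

-7.44%

With y = 0.0535:
  t   CF        PV=CF/(1+0.0535)^t    t·PV        t(t+1)·PV
  1         8.75         8.3056         8.3056          16.6113
  2         8.75         7.8839        15.7677          47.3032
  3         8.75         7.4835        22.4505          89.8019
  4         8.75         7.1035        28.4138         142.0692
  5         8.75         6.7427        33.7136         202.2817
  6       108.75        79.5467       477.2800       3,340.9603
  Σ                    117.0659       585.9314       3,839.0276
P = 117.0659; D_Mac = 5.00514 yrs; D_mod = 4.75097 yrs; C = 29.54758.
Duration effect: -4.75097 × (+0.0165) = -0.078391
Convexity effect: 0.5 × 29.54758 × (0.0165)² = +0.0040222
ΔP/P ≈ -0.078391 + 0.0040222 = -0.074369 = -7.4369%.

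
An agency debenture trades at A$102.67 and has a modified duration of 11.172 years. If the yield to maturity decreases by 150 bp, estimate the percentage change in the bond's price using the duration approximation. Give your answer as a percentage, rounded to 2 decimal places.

Duration approximation: ΔP/P ≈ -D_mod · Δy = -11.172 × (-0.015) = +0.167580.
As a percentage: +16.7580%.

+16.76%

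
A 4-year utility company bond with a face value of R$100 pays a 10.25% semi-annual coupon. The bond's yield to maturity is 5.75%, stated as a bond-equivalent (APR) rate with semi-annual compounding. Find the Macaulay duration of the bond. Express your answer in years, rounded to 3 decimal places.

3.431 years

Periodic yield y = 0.02875. Discount each cash flow and weight by its period:
  t   CF        PV=CF/(1+0.02875)^t    t·PV
  1        5.125         4.9818         4.9818
  2        5.125         4.8426         9.6851
  3        5.125         4.7072        14.1217
  4        5.125         4.5757        18.3027
  5        5.125         4.4478        22.2390
  6        5.125         4.3235        25.9410
  7        5.125         4.2027        29.4187
  8      105.125        83.7968       670.3741
  Σ                    115.8779       795.0639
Price P = Σ PV = 115.8779.
Macaulay duration = Σ(t·PV) / P = 795.0639 / 115.8779 = 6.86122 half-year periods.
In years: 6.86122 / 2 = 3.43061 years.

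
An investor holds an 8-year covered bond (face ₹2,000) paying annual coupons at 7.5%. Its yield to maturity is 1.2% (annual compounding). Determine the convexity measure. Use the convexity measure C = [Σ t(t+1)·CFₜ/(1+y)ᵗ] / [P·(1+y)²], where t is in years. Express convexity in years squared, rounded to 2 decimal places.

54.28

With y = 0.012:
  t   CF        PV=CF/(1+0.012)^t    t·PV        t(t+1)·PV
  1       150.00       148.2213       148.2213         296.4427
  2       150.00       146.4638       292.9276         878.7827
  3       150.00       144.7271       434.1812       1,736.7246
  4       150.00       143.0109       572.0437       2,860.2185
  5       150.00       141.3151       706.5757       4,239.4542
  6       150.00       139.6395       837.8368       5,864.8576
  7       150.00       137.9837       965.8856       7,727.0852
  8     2,150.00     1,954.3141    15,634.5126     140,710.6134
  Σ                  2,955.6754    19,592.1845     164,314.1789
P = 2,955.6754.
Convexity = Σ t(t+1)·PV / [P·(1+y)²] = 164,314.1789 / (2,955.6754 × 1.024144) = 54.28218.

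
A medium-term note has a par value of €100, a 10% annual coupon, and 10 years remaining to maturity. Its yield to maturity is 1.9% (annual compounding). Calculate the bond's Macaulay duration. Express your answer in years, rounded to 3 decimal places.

7.572 years

Periodic yield y = 0.019. Discount each cash flow and weight by its year:
  t   CF        PV=CF/(1+0.019)^t    t·PV
  1        10.00         9.8135         9.8135
  2        10.00         9.6306        19.2611
  3        10.00         9.4510        28.3530
  4        10.00         9.2748        37.0991
  5        10.00         9.1018        45.5092
  6        10.00         8.9321        53.5928
  7        10.00         8.7656        61.3591
  8        10.00         8.6021        68.8171
  9        10.00         8.4417        75.9757
  10      110.00        91.1278       911.2779
  Σ                    173.1411     1,311.0585
Price P = Σ PV = 173.1411.
Macaulay duration = Σ(t·PV) / P = 1,311.0585 / 173.1411 = 7.57220 years.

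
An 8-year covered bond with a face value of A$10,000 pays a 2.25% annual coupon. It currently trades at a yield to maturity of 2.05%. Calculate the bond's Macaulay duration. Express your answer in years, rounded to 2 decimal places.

Periodic yield y = 0.0205. Discount each cash flow and weight by its year:
  t   CF        PV=CF/(1+0.0205)^t    t·PV
  1       225.00       220.4802       220.4802
  2       225.00       216.0511       432.1022
  3       225.00       211.7110       635.1331
  4       225.00       207.4581       829.8326
  5       225.00       203.2907     1,016.4534
  6       225.00       199.2069     1,195.2416
  7       225.00       195.2052     1,366.4366
  8    10,225.00     8,692.7911    69,542.3290
  Σ                 10,146.1944    75,238.0087
Price P = Σ PV = 10,146.1944.
Macaulay duration = Σ(t·PV) / P = 75,238.0087 / 10,146.1944 = 7.41539 years.

7.42 years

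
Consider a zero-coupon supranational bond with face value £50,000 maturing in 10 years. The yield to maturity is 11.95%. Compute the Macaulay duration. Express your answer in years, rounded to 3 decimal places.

A zero-coupon bond has a single cash flow at maturity, so its Macaulay duration equals its maturity: 10 years.

10.000 years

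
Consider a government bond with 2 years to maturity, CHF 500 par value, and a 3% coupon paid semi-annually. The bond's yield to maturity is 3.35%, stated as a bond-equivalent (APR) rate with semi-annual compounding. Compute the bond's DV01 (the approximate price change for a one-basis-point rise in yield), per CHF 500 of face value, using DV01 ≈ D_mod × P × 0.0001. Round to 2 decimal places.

CHF 0.10

Periodic yield y = 0.01675.
  t   CF        PV=CF/(1+0.01675)^t    t·PV
  1         7.50         7.3764         7.3764
  2         7.50         7.2549        14.5098
  3         7.50         7.1354        21.4062
  4       507.50       474.8750     1,899.5001
  Σ                    496.6418     1,942.7926
P = 496.6418; D_Mac = 3.91186 half-year periods = 1.95593 yrs; D_mod = 1.92371 yrs.
DV01 ≈ 1.92371 × 496.6418 × 0.0001 = 0.095539.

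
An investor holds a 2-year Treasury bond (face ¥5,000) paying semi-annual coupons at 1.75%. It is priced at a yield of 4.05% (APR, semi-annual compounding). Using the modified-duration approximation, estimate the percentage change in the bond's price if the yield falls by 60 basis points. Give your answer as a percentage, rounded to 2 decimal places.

Periodic yield y = 0.02025. Modified duration first:
  t   CF        PV=CF/(1+0.02025)^t    t·PV
  1        43.75        42.8816        42.8816
  2        43.75        42.0305        84.0611
  3        43.75        41.1963       123.5889
  4     5,043.75     4,655.0799    18,620.3195
  Σ                  4,781.1884    18,870.8512
P = 4,781.1884; D_Mac = 3.94690 half-year periods = 1.97345 yrs; D_mod = 1.97345/(1+0.02025) = 1.93428 yrs.
ΔP/P ≈ -D_mod · Δy = -1.93428 × (-0.006) = +0.011606 = +1.1606%.

+1.16%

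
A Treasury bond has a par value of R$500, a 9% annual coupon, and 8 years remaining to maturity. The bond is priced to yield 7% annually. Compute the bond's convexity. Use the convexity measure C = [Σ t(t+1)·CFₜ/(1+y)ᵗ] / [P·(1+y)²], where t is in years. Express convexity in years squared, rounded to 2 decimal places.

43.81

With y = 0.07:
  t   CF        PV=CF/(1+0.07)^t    t·PV        t(t+1)·PV
  1        45.00        42.0561        42.0561          84.1121
  2        45.00        39.3047        78.6095         235.8285
  3        45.00        36.7334       110.2002         440.8009
  4        45.00        34.3303       137.3211         686.6057
  5        45.00        32.0844       160.4219         962.5313
  6        45.00        29.9854       179.9124       1,259.3868
  7        45.00        28.0237       196.1662       1,569.3293
  8       545.00       317.1950     2,537.5597      22,838.0373
  Σ                    559.7130     3,442.2471      28,076.6319
P = 559.7130.
Convexity = Σ t(t+1)·PV / [P·(1+y)²] = 28,076.6319 / (559.7130 × 1.144900) = 43.81392.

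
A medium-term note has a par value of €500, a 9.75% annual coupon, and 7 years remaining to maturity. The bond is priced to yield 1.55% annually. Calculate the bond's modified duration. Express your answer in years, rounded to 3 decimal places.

Periodic yield y = 0.0155. First find Macaulay duration:
  t   CF        PV=CF/(1+0.0155)^t    t·PV
  1        48.75        48.0059        48.0059
  2        48.75        47.2732        94.5463
  3        48.75        46.5516       139.6549
  4        48.75        45.8411       183.3643
  5        48.75        45.1414       225.7070
  6        48.75        44.4524       266.7143
  7       548.75       492.7368     3,449.1579
  Σ                    770.0024     4,407.1507
P = 770.0024; Macaulay duration = 4,407.1507 / 770.0024 = 5.72355 years.
Modified duration = D_Mac / (1 + y) = 5.72355 / 1.0155 = 5.63619 years.

5.636 years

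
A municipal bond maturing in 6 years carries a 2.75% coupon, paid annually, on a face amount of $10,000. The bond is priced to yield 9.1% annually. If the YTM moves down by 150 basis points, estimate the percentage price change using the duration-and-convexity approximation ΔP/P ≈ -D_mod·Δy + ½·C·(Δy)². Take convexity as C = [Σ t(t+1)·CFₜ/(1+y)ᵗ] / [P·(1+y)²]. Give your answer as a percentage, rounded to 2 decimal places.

With y = 0.091:
  t   CF        PV=CF/(1+0.091)^t    t·PV        t(t+1)·PV
  1       275.00       252.0623       252.0623         504.1247
  2       275.00       231.0379       462.0758       1,386.2273
  3       275.00       211.7671       635.3012       2,541.2049
  4       275.00       194.1036       776.4146       3,882.0729
  5       275.00       177.9135       889.5676       5,337.4055
  6    10,275.00     6,093.0301    36,558.1809     255,907.2662
  Σ                  7,159.9146    39,573.6024     269,558.3015
P = 7,159.9146; D_Mac = 5.52711 yrs; D_mod = 5.06609 yrs; C = 31.62972.
Duration effect: -5.06609 × (-0.015) = +0.075991
Convexity effect: 0.5 × 31.62972 × (-0.015)² = +0.0035583
ΔP/P ≈ +0.075991 + 0.0035583 = +0.079550 = +7.9550%.

+7.95%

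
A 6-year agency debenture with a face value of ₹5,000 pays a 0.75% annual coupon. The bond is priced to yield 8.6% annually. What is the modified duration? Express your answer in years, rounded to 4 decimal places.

5.3914 years

Periodic yield y = 0.086. First find Macaulay duration:
  t   CF        PV=CF/(1+0.086)^t    t·PV
  1        37.50        34.5304        34.5304
  2        37.50        31.7959        63.5919
  3        37.50        29.2780        87.8341
  4        37.50        26.9595       107.8380
  5        37.50        24.8246       124.1230
  6     5,037.50     3,070.6909    18,424.1456
  Σ                  3,218.0794    18,842.0630
P = 3,218.0794; Macaulay duration = 18,842.0630 / 3,218.0794 = 5.85506 years.
Modified duration = D_Mac / (1 + y) = 5.85506 / 1.086 = 5.39140 years.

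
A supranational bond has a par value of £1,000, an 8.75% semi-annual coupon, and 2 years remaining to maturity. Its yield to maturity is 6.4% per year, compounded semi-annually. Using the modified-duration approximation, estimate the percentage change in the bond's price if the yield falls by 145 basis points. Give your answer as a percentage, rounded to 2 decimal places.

Periodic yield y = 0.032. Modified duration first:
  t   CF        PV=CF/(1+0.032)^t    t·PV
  1        43.75        42.3934        42.3934
  2        43.75        41.0789        82.1578
  3        43.75        39.8051       119.4154
  4     1,043.75       920.1904     3,680.7616
  Σ                  1,043.4678     3,924.7282
P = 1,043.4678; D_Mac = 3.76124 half-year periods = 1.88062 yrs; D_mod = 1.88062/(1+0.032) = 1.82230 yrs.
ΔP/P ≈ -D_mod · Δy = -1.82230 × (-0.0145) = +0.026423 = +2.6423%.

+2.64%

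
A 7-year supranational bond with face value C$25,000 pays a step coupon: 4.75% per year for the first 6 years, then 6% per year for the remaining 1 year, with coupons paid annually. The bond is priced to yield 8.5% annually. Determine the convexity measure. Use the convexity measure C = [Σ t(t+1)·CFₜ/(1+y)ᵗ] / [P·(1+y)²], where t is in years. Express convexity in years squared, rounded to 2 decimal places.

38.73

With y = 0.085:
  t   CF        PV=CF/(1+0.085)^t    t·PV        t(t+1)·PV
  1     1,187.50     1,094.4700     1,094.4700       2,188.9401
  2     1,187.50     1,008.7282     2,017.4563       6,052.3689
  3     1,187.50       929.7034     2,789.1101      11,156.4404
  4     1,187.50       856.8695     3,427.4779      17,137.3893
  5     1,187.50       789.7414     3,948.7072      23,692.2432
  6     1,187.50       727.8723     4,367.2338      30,570.6364
  7    26,500.00    14,970.5483   104,793.8381     838,350.7045
  Σ                 20,377.9331   122,438.2933     929,148.7228
P = 20,377.9331.
Convexity = Σ t(t+1)·PV / [P·(1+y)²] = 929,148.7228 / (20,377.9331 × 1.177225) = 38.73162.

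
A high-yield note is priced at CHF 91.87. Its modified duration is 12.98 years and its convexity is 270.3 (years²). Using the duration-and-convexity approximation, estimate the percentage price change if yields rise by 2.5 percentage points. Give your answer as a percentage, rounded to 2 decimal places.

Duration effect: -D_mod·Δy = -12.98 × (+0.025) = -0.324500
Convexity effect: ½·C·(Δy)² = 0.5 × 270.3 × (0.025)² = +0.08446875
ΔP/P ≈ -0.324500 + 0.08446875 = -0.24003125
= -24.003125%.

-24.00%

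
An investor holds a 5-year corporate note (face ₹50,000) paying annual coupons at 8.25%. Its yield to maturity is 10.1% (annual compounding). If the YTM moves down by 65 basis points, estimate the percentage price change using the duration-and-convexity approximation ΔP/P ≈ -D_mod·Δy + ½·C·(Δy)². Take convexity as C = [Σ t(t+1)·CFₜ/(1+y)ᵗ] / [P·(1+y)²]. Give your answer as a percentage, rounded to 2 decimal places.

With y = 0.101:
  t   CF        PV=CF/(1+0.101)^t    t·PV        t(t+1)·PV
  1     4,125.00     3,746.5940     3,746.5940       7,493.1880
  2     4,125.00     3,402.9010     6,805.8020      20,417.4060
  3     4,125.00     3,090.7366     9,272.2098      37,088.8393
  4     4,125.00     2,807.2085    11,228.8342      56,144.1709
  5    54,125.00    33,455.0216   167,275.1080   1,003,650.6477
  Σ                 46,502.4618   198,328.5480   1,124,794.2519
P = 46,502.4618; D_Mac = 4.26490 yrs; D_mod = 3.87366 yrs; C = 19.95366.
Duration effect: -3.87366 × (-0.0065) = +0.025179
Convexity effect: 0.5 × 19.95366 × (-0.0065)² = +0.0004215
ΔP/P ≈ +0.025179 + 0.0004215 = +0.025600 = +2.5600%.

+2.56%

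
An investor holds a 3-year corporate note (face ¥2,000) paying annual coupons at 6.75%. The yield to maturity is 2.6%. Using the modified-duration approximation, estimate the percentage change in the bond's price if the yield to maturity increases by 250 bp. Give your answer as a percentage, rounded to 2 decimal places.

Periodic yield y = 0.026. Modified duration first:
  t   CF        PV=CF/(1+0.026)^t    t·PV
  1       135.00       131.5789       131.5789
  2       135.00       128.2446       256.4892
  3     2,135.00     1,976.7684     5,930.3053
  Σ                  2,236.5920     6,318.3734
P = 2,236.5920; D_Mac = 2.82500 yrs; D_mod = 2.82500/(1+0.026) = 2.75341 yrs.
ΔP/P ≈ -D_mod · Δy = -2.75341 × (+0.025) = -0.068835 = -6.8835%.

-6.88%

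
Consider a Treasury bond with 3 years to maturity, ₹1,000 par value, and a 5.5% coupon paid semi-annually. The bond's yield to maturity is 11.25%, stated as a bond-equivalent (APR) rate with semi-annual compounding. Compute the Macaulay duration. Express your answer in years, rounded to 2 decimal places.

Periodic yield y = 0.05625. Discount each cash flow and weight by its period:
  t   CF        PV=CF/(1+0.05625)^t    t·PV
  1        27.50        26.0355        26.0355
  2        27.50        24.6490        49.2980
  3        27.50        23.3363        70.0090
  4        27.50        22.0936        88.3743
  5        27.50        20.9170       104.5849
  6     1,027.50       739.9144     4,439.4866
  Σ                    856.9458     4,777.7883
Price P = Σ PV = 856.9458.
Macaulay duration = Σ(t·PV) / P = 4,777.7883 / 856.9458 = 5.57537 half-year periods.
In years: 5.57537 / 2 = 2.78768 years.

2.79 years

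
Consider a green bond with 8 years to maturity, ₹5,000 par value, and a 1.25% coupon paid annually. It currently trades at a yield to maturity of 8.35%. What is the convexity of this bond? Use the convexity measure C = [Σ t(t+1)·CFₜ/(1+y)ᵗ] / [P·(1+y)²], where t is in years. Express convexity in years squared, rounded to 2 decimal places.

56.67

With y = 0.0835:
  t   CF        PV=CF/(1+0.0835)^t    t·PV        t(t+1)·PV
  1        62.50        57.6834        57.6834         115.3669
  2        62.50        53.2381       106.4761         319.4283
  3        62.50        49.1353       147.4058         589.6231
  4        62.50        45.3486       181.3946         906.9730
  5        62.50        41.8539       209.2693       1,255.6156
  6        62.50        38.6284       231.7703       1,622.3921
  7        62.50        35.6515       249.5604       1,996.4831
  8     5,062.50     2,665.2240    21,321.7918     191,896.1261
  Σ                  2,986.7631    22,505.3517     198,702.0081
P = 2,986.7631.
Convexity = Σ t(t+1)·PV / [P·(1+y)²] = 198,702.0081 / (2,986.7631 × 1.173972) = 56.66875.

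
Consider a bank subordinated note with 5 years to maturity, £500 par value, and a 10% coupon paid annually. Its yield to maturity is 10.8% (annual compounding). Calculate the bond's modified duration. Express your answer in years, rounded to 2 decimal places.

3.75 years

Periodic yield y = 0.108. First find Macaulay duration:
  t   CF        PV=CF/(1+0.108)^t    t·PV
  1        50.00        45.1264        45.1264
  2        50.00        40.7278        81.4555
  3        50.00        36.7579       110.2737
  4        50.00        33.1750       132.7000
  5       550.00       329.3547     1,646.7736
  Σ                    485.1417     2,016.3292
P = 485.1417; Macaulay duration = 2,016.3292 / 485.1417 = 4.15617 years.
Modified duration = D_Mac / (1 + y) = 4.15617 / 1.108 = 3.75105 years.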